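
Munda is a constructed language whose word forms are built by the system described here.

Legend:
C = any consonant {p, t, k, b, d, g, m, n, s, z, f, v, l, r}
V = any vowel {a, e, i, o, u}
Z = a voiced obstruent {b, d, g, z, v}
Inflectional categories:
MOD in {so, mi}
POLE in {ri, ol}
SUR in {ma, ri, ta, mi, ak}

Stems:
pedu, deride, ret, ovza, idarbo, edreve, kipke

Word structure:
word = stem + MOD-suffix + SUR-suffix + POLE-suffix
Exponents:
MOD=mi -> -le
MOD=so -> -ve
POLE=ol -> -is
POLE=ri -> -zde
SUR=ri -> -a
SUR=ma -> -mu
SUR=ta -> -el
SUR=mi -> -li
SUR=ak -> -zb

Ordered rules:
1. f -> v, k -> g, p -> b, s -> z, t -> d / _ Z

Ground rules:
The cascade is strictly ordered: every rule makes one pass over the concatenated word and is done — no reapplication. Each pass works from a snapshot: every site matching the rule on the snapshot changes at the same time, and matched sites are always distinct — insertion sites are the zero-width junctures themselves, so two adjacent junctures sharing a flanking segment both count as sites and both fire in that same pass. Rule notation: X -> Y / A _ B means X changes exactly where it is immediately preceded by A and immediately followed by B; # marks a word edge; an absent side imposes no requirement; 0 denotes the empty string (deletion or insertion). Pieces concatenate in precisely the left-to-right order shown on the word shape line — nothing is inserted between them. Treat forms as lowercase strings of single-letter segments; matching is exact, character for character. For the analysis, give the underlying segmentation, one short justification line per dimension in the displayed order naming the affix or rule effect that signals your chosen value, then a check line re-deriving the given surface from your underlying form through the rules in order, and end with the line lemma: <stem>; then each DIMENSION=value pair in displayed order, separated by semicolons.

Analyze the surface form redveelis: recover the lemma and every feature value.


underlying: ret-ve-el-is
MOD=so - signalled by the affix -ve
POLE=ol - signalled by the affix -is
SUR=ta - signalled by the affix -el
check: retveelis -> redveelis
lemma: ret; MOD=so; POLE=ol; SUR=ta


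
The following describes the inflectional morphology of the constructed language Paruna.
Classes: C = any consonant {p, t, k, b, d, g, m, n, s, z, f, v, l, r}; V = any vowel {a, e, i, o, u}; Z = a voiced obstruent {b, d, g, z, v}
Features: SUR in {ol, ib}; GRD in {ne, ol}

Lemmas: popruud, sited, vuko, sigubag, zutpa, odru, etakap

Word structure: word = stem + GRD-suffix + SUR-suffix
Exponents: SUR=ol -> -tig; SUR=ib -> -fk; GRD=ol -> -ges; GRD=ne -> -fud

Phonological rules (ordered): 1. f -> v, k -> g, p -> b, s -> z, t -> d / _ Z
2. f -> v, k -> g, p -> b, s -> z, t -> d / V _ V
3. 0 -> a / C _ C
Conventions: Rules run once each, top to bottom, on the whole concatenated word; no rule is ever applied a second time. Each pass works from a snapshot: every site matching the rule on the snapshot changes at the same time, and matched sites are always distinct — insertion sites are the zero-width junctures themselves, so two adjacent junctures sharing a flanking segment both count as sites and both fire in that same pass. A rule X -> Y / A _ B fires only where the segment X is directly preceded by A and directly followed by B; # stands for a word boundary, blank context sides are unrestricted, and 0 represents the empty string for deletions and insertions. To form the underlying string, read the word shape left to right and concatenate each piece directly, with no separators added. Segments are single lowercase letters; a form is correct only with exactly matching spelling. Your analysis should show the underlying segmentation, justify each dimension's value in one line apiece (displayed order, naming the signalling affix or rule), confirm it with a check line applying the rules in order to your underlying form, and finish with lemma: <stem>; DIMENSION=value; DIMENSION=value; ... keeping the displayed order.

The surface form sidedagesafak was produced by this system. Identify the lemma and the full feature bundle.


underlying: sited-ges-fk
SUR=ib - signalled by the affix -fk
GRD=ol - signalled by the affix -ges
check: sitedgesfk -> sitedgesfk -> sidedgesfk -> sidedagesafak
lemma: sited; SUR=ib; GRD=ol


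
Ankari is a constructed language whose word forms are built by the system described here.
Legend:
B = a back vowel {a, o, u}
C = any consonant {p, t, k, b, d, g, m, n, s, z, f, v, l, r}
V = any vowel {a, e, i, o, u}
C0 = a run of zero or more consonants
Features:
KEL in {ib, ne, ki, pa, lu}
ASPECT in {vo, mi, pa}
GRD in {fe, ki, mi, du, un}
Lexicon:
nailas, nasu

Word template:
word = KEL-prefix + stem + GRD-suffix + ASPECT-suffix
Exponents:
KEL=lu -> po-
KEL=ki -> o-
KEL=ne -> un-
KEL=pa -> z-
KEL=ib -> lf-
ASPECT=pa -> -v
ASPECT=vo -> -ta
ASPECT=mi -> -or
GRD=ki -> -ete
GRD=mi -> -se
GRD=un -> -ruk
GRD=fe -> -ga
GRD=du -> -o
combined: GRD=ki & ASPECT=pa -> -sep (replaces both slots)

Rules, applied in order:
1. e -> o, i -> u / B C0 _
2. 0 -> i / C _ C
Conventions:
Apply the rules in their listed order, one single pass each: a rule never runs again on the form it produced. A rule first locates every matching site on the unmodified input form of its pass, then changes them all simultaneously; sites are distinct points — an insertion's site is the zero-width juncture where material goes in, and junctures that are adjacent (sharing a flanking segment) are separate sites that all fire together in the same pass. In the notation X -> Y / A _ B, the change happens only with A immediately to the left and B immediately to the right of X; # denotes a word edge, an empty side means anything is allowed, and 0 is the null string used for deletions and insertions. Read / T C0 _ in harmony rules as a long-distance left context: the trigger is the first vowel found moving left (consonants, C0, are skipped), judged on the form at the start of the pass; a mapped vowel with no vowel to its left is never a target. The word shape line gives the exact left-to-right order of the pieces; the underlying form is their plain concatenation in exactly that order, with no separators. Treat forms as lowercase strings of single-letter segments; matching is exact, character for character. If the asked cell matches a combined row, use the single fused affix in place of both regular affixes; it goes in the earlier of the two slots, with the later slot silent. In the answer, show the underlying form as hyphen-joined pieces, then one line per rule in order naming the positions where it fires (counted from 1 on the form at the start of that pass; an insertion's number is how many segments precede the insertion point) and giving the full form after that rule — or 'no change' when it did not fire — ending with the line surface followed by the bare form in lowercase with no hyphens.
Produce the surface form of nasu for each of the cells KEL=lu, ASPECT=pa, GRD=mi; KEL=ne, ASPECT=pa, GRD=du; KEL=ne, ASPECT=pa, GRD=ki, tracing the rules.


cell KEL=lu, ASPECT=pa, GRD=mi:
underlying: po-nasu-se-v
1. e -> o, i -> u / B C0 _: fires at position(s) 8: ponasusov
2. 0 -> i / C _ C: no change
surface: ponasusov

cell KEL=ne, ASPECT=pa, GRD=du:
underlying: un-nasu-o-v
1. e -> o, i -> u / B C0 _: no change
2. 0 -> i / C _ C: inserts after position(s) 2: uninasuov
surface: uninasuov

cell KEL=ne, ASPECT=pa, GRD=ki:
underlying: un-nasu-sep
1. e -> o, i -> u / B C0 _: fires at position(s) 8: unnasusop
2. 0 -> i / C _ C: inserts after position(s) 2: uninasusop
surface: uninasusop


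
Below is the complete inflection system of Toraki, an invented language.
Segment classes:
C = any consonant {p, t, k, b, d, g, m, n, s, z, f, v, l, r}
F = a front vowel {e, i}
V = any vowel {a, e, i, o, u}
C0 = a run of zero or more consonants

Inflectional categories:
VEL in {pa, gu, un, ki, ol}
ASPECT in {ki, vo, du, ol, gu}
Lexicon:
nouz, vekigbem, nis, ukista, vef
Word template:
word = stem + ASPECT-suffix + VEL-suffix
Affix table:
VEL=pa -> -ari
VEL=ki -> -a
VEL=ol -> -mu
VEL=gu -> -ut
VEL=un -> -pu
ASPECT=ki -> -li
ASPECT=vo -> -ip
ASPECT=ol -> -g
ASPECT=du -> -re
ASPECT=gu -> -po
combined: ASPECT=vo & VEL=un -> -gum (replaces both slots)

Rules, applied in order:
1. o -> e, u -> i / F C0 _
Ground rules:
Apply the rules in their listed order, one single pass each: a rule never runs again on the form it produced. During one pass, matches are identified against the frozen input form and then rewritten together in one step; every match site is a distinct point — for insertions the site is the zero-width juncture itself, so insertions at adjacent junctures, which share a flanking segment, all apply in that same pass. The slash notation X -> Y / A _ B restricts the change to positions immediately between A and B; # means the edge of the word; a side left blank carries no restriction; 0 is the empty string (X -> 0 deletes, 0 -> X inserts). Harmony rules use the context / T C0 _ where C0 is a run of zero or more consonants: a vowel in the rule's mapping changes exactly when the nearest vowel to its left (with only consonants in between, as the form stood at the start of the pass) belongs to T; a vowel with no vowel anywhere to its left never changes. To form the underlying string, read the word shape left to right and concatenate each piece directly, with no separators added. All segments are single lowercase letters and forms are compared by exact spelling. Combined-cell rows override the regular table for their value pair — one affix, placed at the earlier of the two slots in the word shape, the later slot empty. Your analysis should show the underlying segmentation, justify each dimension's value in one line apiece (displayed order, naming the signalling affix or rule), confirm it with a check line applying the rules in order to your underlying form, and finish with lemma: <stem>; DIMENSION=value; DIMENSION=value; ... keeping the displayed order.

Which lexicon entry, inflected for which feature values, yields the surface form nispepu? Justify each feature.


underlying: nis-po-pu
VEL=un - signalled by the affix -pu
ASPECT=gu - signalled by the affix -po
check: nispopu -> nispepu
lemma: nis; VEL=un; ASPECT=gu


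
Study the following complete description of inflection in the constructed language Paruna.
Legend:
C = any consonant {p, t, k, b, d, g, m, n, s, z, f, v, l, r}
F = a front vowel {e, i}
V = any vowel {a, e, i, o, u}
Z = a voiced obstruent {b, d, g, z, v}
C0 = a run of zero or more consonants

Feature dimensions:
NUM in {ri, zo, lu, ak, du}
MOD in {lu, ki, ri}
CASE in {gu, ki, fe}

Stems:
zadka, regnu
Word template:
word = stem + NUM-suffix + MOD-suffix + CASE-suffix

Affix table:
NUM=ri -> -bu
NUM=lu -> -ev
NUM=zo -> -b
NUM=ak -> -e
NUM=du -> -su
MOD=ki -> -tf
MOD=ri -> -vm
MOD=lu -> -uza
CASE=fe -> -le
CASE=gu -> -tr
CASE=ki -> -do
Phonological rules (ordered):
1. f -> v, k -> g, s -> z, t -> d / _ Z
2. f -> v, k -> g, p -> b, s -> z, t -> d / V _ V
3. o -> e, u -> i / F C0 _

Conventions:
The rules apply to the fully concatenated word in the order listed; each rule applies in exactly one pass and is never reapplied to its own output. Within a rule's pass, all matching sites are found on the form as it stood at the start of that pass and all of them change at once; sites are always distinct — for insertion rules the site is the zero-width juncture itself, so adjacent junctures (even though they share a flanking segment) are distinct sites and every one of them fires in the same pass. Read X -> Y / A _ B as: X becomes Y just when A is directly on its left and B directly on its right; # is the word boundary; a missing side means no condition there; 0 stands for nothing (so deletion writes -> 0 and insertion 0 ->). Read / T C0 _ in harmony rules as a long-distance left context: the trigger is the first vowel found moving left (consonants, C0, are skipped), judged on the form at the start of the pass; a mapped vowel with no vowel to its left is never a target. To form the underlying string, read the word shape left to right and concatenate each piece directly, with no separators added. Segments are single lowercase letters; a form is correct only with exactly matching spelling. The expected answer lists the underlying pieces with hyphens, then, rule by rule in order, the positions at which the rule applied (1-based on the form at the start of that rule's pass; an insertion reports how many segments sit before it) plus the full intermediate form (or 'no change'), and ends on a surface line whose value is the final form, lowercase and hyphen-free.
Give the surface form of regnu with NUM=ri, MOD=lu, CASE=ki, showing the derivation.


underlying: regnu-bu-uza-do
1. f -> v, k -> g, s -> z, t -> d / _ Z: no change
2. f -> v, k -> g, p -> b, s -> z, t -> d / V _ V: no change
3. o -> e, u -> i / F C0 _: fires at position(s) 5: regnibuuzado
surface: regnibuuzado


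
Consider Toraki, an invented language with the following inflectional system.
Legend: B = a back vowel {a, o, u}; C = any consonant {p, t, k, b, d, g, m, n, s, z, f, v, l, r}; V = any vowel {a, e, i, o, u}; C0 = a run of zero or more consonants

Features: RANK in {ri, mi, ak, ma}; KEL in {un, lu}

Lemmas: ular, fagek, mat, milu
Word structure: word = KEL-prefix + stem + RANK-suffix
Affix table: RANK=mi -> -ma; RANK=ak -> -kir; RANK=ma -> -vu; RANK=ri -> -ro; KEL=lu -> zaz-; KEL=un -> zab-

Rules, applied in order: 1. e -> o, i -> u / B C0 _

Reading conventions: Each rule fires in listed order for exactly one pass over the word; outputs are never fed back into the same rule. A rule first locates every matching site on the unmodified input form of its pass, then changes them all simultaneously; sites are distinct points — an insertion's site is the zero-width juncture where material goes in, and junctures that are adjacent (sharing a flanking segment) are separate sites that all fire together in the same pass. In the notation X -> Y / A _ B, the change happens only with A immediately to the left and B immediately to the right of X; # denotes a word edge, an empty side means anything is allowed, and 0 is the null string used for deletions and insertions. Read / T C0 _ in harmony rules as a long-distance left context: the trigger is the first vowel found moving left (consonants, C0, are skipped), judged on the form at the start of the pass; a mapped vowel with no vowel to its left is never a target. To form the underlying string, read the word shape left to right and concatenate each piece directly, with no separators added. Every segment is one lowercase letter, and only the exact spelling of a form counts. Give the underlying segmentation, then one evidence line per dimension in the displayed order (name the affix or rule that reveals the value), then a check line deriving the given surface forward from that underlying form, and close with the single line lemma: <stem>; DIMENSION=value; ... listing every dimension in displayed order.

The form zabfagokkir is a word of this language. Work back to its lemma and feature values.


underlying: zab-fagek-kir
RANK=ak - signalled by the affix -kir
KEL=un - signalled by the affix zab-
check: zabfagekkir -> zabfagokkir
lemma: fagek; RANK=ak; KEL=un


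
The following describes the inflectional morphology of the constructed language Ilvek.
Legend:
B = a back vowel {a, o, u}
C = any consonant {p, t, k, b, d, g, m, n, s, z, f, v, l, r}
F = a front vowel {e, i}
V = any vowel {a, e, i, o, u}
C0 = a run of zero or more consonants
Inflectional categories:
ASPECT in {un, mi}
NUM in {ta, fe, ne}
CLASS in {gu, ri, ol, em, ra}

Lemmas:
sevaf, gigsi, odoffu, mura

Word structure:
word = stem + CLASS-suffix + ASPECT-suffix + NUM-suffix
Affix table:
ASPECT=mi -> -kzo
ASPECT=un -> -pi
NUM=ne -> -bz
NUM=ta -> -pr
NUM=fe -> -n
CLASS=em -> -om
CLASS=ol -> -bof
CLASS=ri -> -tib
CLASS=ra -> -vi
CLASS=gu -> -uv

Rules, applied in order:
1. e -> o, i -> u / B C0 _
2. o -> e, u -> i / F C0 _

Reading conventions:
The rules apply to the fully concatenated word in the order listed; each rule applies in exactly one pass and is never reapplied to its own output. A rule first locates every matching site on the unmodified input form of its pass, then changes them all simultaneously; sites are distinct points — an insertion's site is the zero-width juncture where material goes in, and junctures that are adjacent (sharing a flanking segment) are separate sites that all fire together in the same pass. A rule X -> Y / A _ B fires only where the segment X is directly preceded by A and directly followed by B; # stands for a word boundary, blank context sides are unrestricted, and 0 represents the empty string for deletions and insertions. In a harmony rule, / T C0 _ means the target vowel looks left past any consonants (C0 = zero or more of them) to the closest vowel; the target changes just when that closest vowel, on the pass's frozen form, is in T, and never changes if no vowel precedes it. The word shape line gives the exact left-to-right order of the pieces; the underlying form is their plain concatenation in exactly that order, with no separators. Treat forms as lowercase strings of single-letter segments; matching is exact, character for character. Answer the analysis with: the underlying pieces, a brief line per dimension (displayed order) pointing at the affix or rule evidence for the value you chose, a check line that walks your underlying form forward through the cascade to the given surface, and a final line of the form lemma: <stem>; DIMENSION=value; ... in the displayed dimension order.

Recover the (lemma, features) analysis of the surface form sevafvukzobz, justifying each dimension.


underlying: sevaf-vi-kzo-bz
ASPECT=mi - signalled by the affix -kzo
NUM=ne - signalled by the affix -bz
CLASS=ra - signalled by the affix -vi
check: sevafvikzobz -> sevafvukzobz -> sevafvukzobz
lemma: sevaf; ASPECT=mi; NUM=ne; CLASS=ra


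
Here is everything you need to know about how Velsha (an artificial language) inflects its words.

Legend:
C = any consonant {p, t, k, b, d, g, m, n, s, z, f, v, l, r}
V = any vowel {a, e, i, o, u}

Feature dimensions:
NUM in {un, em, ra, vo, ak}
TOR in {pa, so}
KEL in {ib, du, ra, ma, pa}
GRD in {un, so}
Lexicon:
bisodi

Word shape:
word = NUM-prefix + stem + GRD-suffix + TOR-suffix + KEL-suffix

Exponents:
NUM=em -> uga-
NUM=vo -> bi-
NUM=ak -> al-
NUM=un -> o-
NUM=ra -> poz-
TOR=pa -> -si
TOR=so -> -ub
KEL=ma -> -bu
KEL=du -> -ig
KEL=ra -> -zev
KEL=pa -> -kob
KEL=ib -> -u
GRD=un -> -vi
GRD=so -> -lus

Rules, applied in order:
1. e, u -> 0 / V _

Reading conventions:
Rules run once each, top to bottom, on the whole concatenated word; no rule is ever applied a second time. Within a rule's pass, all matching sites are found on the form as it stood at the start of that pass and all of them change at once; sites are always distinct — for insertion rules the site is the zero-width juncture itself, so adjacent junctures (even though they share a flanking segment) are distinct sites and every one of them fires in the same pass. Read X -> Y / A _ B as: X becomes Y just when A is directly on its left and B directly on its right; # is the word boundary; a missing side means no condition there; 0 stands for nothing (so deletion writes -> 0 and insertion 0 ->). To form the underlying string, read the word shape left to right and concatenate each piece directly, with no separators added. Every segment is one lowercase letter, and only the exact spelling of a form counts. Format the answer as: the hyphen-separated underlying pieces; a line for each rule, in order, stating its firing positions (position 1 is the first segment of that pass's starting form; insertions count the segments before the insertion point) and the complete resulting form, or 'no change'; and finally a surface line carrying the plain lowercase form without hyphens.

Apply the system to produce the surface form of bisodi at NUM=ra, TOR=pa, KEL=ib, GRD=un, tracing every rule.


underlying: poz-bisodi-vi-si-u
1. e, u -> 0 / V _: fires at position(s) 14: pozbisodivisi
surface: pozbisodivisi


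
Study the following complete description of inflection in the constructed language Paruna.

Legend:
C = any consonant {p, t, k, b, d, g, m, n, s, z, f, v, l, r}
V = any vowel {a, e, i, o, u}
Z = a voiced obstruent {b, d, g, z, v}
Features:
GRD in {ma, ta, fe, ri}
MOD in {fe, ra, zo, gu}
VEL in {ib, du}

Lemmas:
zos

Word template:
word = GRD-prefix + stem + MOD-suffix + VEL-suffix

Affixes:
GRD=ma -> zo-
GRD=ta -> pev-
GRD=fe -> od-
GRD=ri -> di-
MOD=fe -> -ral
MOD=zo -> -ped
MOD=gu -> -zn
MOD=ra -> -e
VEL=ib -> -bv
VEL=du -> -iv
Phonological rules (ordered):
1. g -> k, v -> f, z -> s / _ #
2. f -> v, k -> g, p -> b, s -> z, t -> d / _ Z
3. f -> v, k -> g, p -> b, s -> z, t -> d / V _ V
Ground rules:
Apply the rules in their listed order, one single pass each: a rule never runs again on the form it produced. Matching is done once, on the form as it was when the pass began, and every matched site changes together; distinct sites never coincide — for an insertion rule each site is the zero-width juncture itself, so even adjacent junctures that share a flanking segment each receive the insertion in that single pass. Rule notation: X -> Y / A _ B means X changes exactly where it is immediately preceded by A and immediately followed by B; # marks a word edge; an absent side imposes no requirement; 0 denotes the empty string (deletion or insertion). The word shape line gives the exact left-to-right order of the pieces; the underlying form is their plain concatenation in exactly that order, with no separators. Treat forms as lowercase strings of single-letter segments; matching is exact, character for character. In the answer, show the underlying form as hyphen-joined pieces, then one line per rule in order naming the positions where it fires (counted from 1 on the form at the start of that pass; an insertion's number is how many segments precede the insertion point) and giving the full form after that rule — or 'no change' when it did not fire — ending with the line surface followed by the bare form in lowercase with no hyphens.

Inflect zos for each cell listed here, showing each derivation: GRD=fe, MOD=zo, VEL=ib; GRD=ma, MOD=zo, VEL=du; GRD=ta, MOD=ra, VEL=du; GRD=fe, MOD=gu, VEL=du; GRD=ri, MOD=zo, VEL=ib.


cell GRD=fe, MOD=zo, VEL=ib:
underlying: od-zos-ped-bv
1. g -> k, v -> f, z -> s / _ #: fires at position(s) 10: odzospedbf
2. f -> v, k -> g, p -> b, s -> z, t -> d / _ Z: no change
3. f -> v, k -> g, p -> b, s -> z, t -> d / V _ V: no change
surface: odzospedbf

cell GRD=ma, MOD=zo, VEL=du:
underlying: zo-zos-ped-iv
1. g -> k, v -> f, z -> s / _ #: fires at position(s) 10: zozospedif
2. f -> v, k -> g, p -> b, s -> z, t -> d / _ Z: no change
3. f -> v, k -> g, p -> b, s -> z, t -> d / V _ V: no change
surface: zozospedif

cell GRD=ta, MOD=ra, VEL=du:
underlying: pev-zos-e-iv
1. g -> k, v -> f, z -> s / _ #: fires at position(s) 9: pevzoseif
2. f -> v, k -> g, p -> b, s -> z, t -> d / _ Z: no change
3. f -> v, k -> g, p -> b, s -> z, t -> d / V _ V: fires at position(s) 6: pevzozeif
surface: pevzozeif

cell GRD=fe, MOD=gu, VEL=du:
underlying: od-zos-zn-iv
1. g -> k, v -> f, z -> s / _ #: fires at position(s) 9: odzosznif
2. f -> v, k -> g, p -> b, s -> z, t -> d / _ Z: fires at position(s) 5: odzozznif
3. f -> v, k -> g, p -> b, s -> z, t -> d / V _ V: no change
surface: odzozznif

cell GRD=ri, MOD=zo, VEL=ib:
underlying: di-zos-ped-bv
1. g -> k, v -> f, z -> s / _ #: fires at position(s) 10: dizospedbf
2. f -> v, k -> g, p -> b, s -> z, t -> d / _ Z: no change
3. f -> v, k -> g, p -> b, s -> z, t -> d / V _ V: no change
surface: dizospedbf


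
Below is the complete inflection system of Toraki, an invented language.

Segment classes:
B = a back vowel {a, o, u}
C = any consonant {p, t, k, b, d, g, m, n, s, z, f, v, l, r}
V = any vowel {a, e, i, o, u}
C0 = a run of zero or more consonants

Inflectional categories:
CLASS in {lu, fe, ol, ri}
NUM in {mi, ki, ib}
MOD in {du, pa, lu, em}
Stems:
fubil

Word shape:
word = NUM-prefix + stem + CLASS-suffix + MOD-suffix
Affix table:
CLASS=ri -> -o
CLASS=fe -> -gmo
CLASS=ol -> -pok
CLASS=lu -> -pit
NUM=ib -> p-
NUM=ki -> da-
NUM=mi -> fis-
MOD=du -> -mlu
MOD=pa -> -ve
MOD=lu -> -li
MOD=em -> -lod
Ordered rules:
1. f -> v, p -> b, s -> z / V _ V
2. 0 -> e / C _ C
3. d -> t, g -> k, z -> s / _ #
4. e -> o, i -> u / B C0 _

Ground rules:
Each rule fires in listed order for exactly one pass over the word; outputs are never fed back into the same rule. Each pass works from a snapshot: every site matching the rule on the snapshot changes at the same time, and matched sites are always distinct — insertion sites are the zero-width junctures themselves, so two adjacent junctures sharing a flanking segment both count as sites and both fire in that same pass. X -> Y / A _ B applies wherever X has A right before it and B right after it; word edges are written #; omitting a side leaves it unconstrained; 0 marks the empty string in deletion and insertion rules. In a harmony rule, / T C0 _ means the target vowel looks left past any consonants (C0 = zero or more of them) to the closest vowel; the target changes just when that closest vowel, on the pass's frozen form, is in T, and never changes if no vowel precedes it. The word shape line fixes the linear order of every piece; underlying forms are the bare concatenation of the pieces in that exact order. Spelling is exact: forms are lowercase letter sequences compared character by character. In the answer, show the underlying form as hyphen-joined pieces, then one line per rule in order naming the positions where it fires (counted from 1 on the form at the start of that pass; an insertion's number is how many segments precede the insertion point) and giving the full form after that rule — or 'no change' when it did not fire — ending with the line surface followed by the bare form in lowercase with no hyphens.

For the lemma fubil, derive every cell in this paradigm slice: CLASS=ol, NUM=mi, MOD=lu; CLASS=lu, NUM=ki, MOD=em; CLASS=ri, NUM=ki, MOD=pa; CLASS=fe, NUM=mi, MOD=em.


cell CLASS=ol, NUM=mi, MOD=lu:
underlying: fis-fubil-pok-li
1. f -> v, p -> b, s -> z / V _ V: no change
2. 0 -> e / C _ C: inserts after position(s) 3, 8, 11: fisefubilepokeli
3. d -> t, g -> k, z -> s / _ #: no change
4. e -> o, i -> u / B C0 _: fires at position(s) 8, 14: fisefubulepokoli
surface: fisefubulepokoli

cell CLASS=lu, NUM=ki, MOD=em:
underlying: da-fubil-pit-lod
1. f -> v, p -> b, s -> z / V _ V: fires at position(s) 3: davubilpitlod
2. 0 -> e / C _ C: inserts after position(s) 7, 10: davubilepitelod
3. d -> t, g -> k, z -> s / _ #: fires at position(s) 15: davubilepitelot
4. e -> o, i -> u / B C0 _: fires at position(s) 6: davubulepitelot
surface: davubulepitelot

cell CLASS=ri, NUM=ki, MOD=pa:
underlying: da-fubil-o-ve
1. f -> v, p -> b, s -> z / V _ V: fires at position(s) 3: davubilove
2. 0 -> e / C _ C: no change
3. d -> t, g -> k, z -> s / _ #: no change
4. e -> o, i -> u / B C0 _: fires at position(s) 6, 10: davubulovo
surface: davubulovo

cell CLASS=fe, NUM=mi, MOD=em:
underlying: fis-fubil-gmo-lod
1. f -> v, p -> b, s -> z / V _ V: no change
2. 0 -> e / C _ C: inserts after position(s) 3, 8, 9: fisefubilegemolod
3. d -> t, g -> k, z -> s / _ #: fires at position(s) 17: fisefubilegemolot
4. e -> o, i -> u / B C0 _: fires at position(s) 8: fisefubulegemolot
surface: fisefubulegemolot


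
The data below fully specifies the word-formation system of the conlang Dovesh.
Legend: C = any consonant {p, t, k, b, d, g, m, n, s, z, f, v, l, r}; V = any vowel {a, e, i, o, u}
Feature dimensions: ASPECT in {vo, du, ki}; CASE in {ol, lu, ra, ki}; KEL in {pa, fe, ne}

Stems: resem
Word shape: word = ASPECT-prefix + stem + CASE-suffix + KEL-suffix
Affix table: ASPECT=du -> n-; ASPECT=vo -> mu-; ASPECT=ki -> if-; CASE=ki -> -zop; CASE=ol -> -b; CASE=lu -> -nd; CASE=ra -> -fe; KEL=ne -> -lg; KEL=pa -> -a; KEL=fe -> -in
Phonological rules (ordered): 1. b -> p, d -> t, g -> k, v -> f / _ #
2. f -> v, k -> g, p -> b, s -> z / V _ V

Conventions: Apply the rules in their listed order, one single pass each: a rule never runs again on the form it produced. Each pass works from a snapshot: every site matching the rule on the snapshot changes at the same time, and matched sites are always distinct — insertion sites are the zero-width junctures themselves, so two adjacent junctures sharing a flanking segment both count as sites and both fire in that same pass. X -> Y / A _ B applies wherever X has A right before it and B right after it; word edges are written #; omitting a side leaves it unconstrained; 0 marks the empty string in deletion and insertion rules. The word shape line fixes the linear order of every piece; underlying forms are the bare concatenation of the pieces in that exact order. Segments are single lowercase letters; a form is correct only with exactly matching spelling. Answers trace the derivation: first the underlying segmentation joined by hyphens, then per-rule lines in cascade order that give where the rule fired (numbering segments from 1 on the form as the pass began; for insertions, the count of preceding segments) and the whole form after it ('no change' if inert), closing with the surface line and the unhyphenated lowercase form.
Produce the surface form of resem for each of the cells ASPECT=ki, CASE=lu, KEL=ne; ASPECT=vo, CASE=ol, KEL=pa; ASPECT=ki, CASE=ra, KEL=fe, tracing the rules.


cell ASPECT=ki, CASE=lu, KEL=ne:
underlying: if-resem-nd-lg
1. b -> p, d -> t, g -> k, v -> f / _ #: fires at position(s) 11: ifresemndlk
2. f -> v, k -> g, p -> b, s -> z / V _ V: fires at position(s) 5: ifrezemndlk
surface: ifrezemndlk

cell ASPECT=vo, CASE=ol, KEL=pa:
underlying: mu-resem-b-a
1. b -> p, d -> t, g -> k, v -> f / _ #: no change
2. f -> v, k -> g, p -> b, s -> z / V _ V: fires at position(s) 5: murezemba
surface: murezemba

cell ASPECT=ki, CASE=ra, KEL=fe:
underlying: if-resem-fe-in
1. b -> p, d -> t, g -> k, v -> f / _ #: no change
2. f -> v, k -> g, p -> b, s -> z / V _ V: fires at position(s) 5: ifrezemfein
surface: ifrezemfein


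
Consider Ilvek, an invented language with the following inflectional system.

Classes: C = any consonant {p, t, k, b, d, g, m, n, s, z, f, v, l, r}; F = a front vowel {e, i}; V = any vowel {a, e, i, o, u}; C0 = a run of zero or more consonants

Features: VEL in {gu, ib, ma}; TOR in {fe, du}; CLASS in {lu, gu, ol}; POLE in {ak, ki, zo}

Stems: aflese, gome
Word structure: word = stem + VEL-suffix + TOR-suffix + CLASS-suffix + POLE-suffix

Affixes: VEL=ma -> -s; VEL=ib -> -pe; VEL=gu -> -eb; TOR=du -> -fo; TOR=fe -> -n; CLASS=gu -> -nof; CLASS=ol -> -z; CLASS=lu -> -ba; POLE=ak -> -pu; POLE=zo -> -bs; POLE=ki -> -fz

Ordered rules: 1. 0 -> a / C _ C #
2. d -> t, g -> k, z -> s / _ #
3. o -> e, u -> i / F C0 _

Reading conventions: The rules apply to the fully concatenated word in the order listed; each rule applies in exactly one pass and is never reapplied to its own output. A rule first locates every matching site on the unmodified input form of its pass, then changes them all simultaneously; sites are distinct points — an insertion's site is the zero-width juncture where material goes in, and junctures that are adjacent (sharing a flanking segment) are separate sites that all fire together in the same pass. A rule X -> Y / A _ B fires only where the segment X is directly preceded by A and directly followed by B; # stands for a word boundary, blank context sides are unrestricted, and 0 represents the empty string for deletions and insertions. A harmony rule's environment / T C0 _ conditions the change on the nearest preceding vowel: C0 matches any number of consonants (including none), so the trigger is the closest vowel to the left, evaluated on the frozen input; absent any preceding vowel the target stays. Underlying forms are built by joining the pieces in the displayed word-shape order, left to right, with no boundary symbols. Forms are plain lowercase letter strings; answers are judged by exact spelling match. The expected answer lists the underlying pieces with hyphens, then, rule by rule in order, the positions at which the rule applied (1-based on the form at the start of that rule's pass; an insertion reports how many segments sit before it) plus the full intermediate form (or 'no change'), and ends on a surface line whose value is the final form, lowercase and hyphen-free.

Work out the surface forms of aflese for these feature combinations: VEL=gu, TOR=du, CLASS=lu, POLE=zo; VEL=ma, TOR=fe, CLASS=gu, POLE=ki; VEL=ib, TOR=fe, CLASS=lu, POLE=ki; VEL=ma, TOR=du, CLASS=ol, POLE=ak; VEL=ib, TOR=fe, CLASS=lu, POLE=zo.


cell VEL=gu, TOR=du, CLASS=lu, POLE=zo:
underlying: aflese-eb-fo-ba-bs
1. 0 -> a / C _ C #: inserts after position(s) 13: afleseebfobabas
2. d -> t, g -> k, z -> s / _ #: no change
3. o -> e, u -> i / F C0 _: fires at position(s) 10: afleseebfebabas
surface: afleseebfebabas

cell VEL=ma, TOR=fe, CLASS=gu, POLE=ki:
underlying: aflese-s-n-nof-fz
1. 0 -> a / C _ C #: inserts after position(s) 12: aflesesnnoffaz
2. d -> t, g -> k, z -> s / _ #: fires at position(s) 14: aflesesnnoffas
3. o -> e, u -> i / F C0 _: fires at position(s) 10: aflesesnneffas
surface: aflesesnneffas

cell VEL=ib, TOR=fe, CLASS=lu, POLE=ki:
underlying: aflese-pe-n-ba-fz
1. 0 -> a / C _ C #: inserts after position(s) 12: aflesepenbafaz
2. d -> t, g -> k, z -> s / _ #: fires at position(s) 14: aflesepenbafas
3. o -> e, u -> i / F C0 _: no change
surface: aflesepenbafas

cell VEL=ma, TOR=du, CLASS=ol, POLE=ak:
underlying: aflese-s-fo-z-pu
1. 0 -> a / C _ C #: no change
2. d -> t, g -> k, z -> s / _ #: no change
3. o -> e, u -> i / F C0 _: fires at position(s) 9: aflesesfezpu
surface: aflesesfezpu

cell VEL=ib, TOR=fe, CLASS=lu, POLE=zo:
underlying: aflese-pe-n-ba-bs
1. 0 -> a / C _ C #: inserts after position(s) 12: aflesepenbabas
2. d -> t, g -> k, z -> s / _ #: no change
3. o -> e, u -> i / F C0 _: no change
surface: aflesepenbabas


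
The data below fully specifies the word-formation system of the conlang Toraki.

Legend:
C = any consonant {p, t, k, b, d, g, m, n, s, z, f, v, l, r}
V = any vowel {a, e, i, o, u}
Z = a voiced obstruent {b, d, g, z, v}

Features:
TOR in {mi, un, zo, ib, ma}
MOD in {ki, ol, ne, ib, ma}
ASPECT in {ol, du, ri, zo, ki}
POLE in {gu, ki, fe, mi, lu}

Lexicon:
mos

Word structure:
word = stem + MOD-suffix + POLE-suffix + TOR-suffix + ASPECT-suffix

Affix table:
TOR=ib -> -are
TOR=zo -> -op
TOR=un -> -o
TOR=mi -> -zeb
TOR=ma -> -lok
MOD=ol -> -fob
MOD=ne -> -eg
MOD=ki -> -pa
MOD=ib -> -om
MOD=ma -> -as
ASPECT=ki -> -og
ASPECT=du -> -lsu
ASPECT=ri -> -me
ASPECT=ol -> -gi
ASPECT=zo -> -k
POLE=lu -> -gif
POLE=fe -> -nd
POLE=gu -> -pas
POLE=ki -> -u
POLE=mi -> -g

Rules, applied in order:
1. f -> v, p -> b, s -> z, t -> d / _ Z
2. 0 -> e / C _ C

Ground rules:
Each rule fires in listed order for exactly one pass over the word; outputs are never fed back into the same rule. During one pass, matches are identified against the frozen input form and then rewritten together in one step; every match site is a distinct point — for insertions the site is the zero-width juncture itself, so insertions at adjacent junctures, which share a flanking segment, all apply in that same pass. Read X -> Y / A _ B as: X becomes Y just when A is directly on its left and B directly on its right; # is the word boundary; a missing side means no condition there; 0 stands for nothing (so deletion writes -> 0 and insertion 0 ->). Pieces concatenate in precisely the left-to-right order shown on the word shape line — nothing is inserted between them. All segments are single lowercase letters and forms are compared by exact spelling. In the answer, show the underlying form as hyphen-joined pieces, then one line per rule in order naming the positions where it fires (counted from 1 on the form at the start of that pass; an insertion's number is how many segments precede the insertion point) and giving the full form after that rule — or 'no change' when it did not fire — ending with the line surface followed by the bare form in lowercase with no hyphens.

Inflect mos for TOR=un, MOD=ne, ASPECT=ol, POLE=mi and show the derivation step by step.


underlying: mos-eg-g-o-gi
1. f -> v, p -> b, s -> z, t -> d / _ Z: no change
2. 0 -> e / C _ C: inserts after position(s) 5: mosegegogi
surface: mosegegogi


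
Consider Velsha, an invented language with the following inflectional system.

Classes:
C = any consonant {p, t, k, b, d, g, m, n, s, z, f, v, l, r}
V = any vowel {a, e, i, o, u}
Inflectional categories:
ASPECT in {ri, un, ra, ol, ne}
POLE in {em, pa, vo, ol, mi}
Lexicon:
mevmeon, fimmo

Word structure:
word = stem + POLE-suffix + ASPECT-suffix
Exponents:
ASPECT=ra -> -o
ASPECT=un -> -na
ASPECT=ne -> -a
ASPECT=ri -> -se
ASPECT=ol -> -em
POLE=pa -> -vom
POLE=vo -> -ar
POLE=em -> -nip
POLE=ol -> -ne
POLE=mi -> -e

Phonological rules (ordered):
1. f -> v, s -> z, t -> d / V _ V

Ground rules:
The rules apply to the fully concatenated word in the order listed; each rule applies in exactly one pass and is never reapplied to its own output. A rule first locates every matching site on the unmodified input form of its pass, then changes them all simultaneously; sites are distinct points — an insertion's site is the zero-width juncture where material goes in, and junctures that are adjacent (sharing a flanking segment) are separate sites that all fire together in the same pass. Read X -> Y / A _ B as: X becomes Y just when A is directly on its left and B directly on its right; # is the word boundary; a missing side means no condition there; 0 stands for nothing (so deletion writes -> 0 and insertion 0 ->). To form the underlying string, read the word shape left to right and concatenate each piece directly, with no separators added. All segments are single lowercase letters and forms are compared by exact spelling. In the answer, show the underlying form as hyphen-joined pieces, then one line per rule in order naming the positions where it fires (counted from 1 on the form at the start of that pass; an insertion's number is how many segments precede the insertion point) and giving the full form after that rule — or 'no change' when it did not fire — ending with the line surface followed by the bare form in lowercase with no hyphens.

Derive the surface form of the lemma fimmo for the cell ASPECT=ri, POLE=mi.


underlying: fimmo-e-se
1. f -> v, s -> z, t -> d / V _ V: fires at position(s) 7: fimmoeze
surface: fimmoeze


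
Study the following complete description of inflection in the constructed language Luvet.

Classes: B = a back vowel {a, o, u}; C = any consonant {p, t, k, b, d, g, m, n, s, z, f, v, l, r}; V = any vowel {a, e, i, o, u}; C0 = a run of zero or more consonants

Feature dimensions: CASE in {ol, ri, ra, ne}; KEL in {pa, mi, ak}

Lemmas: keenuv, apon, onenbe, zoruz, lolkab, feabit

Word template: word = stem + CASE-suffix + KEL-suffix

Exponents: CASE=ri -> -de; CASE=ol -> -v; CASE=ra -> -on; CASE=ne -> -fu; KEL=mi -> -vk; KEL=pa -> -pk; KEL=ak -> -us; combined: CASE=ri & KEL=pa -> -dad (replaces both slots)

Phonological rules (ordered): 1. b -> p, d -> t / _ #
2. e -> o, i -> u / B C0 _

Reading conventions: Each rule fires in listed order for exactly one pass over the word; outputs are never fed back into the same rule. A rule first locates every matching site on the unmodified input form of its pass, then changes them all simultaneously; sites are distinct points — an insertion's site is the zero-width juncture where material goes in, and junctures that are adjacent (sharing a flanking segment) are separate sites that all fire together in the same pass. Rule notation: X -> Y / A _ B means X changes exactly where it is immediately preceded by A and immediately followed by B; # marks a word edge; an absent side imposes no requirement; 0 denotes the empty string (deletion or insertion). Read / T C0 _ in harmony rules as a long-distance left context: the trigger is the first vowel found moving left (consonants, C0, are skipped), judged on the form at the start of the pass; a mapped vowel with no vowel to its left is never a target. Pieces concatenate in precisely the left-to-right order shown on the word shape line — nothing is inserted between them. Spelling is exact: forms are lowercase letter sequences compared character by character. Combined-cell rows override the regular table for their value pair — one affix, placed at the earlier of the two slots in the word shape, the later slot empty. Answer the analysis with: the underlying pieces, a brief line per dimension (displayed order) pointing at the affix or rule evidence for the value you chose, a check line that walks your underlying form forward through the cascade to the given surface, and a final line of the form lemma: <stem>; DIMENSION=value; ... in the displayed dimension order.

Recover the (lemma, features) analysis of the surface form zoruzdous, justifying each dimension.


underlying: zoruz-de-us
CASE=ri - signalled by the affix -de
KEL=ak - signalled by the affix -us
check: zoruzdeus -> zoruzdeus -> zoruzdous
lemma: zoruz; CASE=ri; KEL=ak
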